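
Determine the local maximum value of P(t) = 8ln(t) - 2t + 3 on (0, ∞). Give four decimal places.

P'(t) = 8/t − 2 = 0 gives t = 4.
P''(t) = -8/t², which is negative for t > 0, so this is a local maximum.
P(4) = 8·ln(4) - 8 + 3 ≈ 6.0904.

6.0904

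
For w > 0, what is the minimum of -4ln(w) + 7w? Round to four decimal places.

6.2385

R'(w) = -4/w + 7 = 0 gives w = 4/7.
R''(w) = 4/w², which is positive for w > 0, so this is a local minimum.
R(4/7) = -4·ln(4/7) + 4 ≈ 6.2385.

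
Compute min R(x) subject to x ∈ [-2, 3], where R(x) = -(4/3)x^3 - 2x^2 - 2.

R'(x) = -4x^2 - 4x, which vanishes at x = -1 and x = 0.
Evaluating at the critical points and endpoints: R(-2) = 2/3; R(-1) = -8/3; R(0) = -2; R(3) = -56.
So the minimum is R(3) = -56.

-56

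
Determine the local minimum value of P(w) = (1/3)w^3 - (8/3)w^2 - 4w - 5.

P'(w) = w^2 - (16/3)w - 4. Setting P'(w) = 0 gives w ∈ {-2/3, 6}.
P''(w) = 2w - 16/3. P''(-2/3) = -20/3 < 0 ⇒ local maximum; P''(6) = 20/3 > 0 ⇒ local minimum.
So the local minimum value is P(6) = -53.

-53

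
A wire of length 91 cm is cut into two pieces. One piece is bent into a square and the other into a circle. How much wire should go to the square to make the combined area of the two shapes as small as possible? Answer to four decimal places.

Let x be the length used for the square. Square side x/4; circle radius (91−x)/(2π).
A(x) = (x/4)² + π·((91−x)/(2π))² = x²/16 + (91−x)²/(4π) for 0 ≤ x ≤ 91. A'(x) = x/8 − (91−x)/(2π) = 0 gives x = 4·91/(π+4) ≈ 50.9690.
A'' = 1/8 + 1/(2π) > 0, so this gives the minimum combined area; x ≈ 50.9690 cm to the square.

50.9690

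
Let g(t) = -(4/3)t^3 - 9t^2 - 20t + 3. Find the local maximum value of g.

Critical points: g'(t) = -4t^2 - 18t - 20 vanishes at t = -5/2, -2.
Second-derivative test with g''(t) = -8t - 18: g''(-5/2) = 2 > 0 ⇒ local minimum; g''(-2) = -2 < 0 ⇒ local maximum.
The local maximum is g(-2) = 53/3.

53/3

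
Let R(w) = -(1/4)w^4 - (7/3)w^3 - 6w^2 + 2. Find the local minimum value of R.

-37/4

Critical points: R'(w) = -w^3 - 7w^2 - 12w vanishes at w = -4, -3, 0.
Since R''(w) = -3w^2 - 14w - 12, we get R''(-4) = -4 < 0 ⇒ local maximum; R''(-3) = 3 > 0 ⇒ local minimum; R''(0) = -12 < 0 ⇒ local maximum.
Thus R has its local minimum at w = -3, with value -37/4.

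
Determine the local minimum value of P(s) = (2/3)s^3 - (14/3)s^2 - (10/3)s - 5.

-55

P'(s) = 2s^2 - (28/3)s - 10/3. Setting P'(s) = 0 gives s ∈ {-1/3, 5}.
Second-derivative test with P''(s) = 4s - 28/3: P''(-1/3) = -32/3 < 0 ⇒ local maximum; P''(5) = 32/3 > 0 ⇒ local minimum.
The local minimum is P(5) = -55.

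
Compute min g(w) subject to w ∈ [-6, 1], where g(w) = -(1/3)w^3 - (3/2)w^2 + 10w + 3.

Differentiating, g'(w) = -w^2 - 3w + 10; whose only zero in [-6, 1] is w = -5.
Evaluating at the critical points and endpoints: g(-6) = -39; g(-5) = -257/6; g(1) = 67/6.
The minimum over the interval is -257/6, attained at w = -5.

-257/6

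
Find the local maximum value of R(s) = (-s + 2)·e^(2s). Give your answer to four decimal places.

R'(s) = (-1)·e^(2s) + (-s + 2)·2·e^(2s) = (-2s + 3)·e^(2s). Since e^(2s) > 0, the only critical point is s = 3/2.
R''(3/2) has the same sign as -2 < 0, so this is a local maximum.
R(3/2) = (1/2)·e^(3) ≈ 10.0428.

10.0428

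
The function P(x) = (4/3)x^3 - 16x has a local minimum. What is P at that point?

-64/3

Critical points: P'(x) = 4x^2 - 16 vanishes at x = -2, 2.
Second-derivative test with P''(x) = 8x: P''(-2) = -16 < 0 ⇒ local maximum; P''(2) = 16 > 0 ⇒ local minimum.
Thus P has its local minimum at x = 2, with value -64/3.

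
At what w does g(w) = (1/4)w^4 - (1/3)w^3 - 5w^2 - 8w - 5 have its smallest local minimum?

g'(w) = w^3 - w^2 - 10w - 8 = 0 at w = -2, -1, 4.
Since g''(w) = 3w^2 - 2w - 10, we get g''(-2) = 6 > 0 ⇒ local minimum; g''(-1) = -5 < 0 ⇒ local maximum; g''(4) = 30 > 0 ⇒ local minimum.
The smallest local minimum is g(4) = -223/3.

4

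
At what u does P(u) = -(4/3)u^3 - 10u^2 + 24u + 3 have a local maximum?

P'(u) = -4u^2 - 20u + 24. Setting P'(u) = 0 gives u ∈ {-6, 1}.
Since P''(u) = -8u - 20, we get P''(-6) = 28 > 0 ⇒ local minimum; P''(1) = -28 < 0 ⇒ local maximum.
Thus P has its local maximum at u = 1, with value 47/3.

1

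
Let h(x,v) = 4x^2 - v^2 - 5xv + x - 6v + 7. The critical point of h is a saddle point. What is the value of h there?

∂h/∂x = 8x - 5v + 1 = 0 and ∂h/∂v = -5x - 2v - 6 = 0, so (x, v) = (-32/41, -43/41).
The Hessian has h_{xx} = 8, h_{vv} = -2, h_{xv} = -5, giving D = -41 < 0, so the point is a saddle point.
h(-32/41, -43/41) = 400/41.

400/41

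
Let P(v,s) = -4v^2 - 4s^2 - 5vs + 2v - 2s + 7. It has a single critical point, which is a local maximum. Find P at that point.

∂P/∂v = -8v - 5s + 2 = 0 and ∂P/∂s = -5v - 8s - 2 = 0, so (v, s) = (2/3, -2/3).
The Hessian has P_{vv} = -8, P_{ss} = -8, P_{vs} = -5, giving D = 39 > 0 with P_{vv} < 0, so the point is a local maximum.
P(2/3, -2/3) = 25/3.

25/3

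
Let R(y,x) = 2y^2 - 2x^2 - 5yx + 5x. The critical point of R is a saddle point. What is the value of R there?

∂R/∂y = 4y - 5x = 0 and ∂R/∂x = -5y - 4x + 5 = 0, so (y, x) = (25/41, 20/41).
The Hessian has R_{yy} = 4, R_{xx} = -4, R_{yx} = -5, giving D = -41 < 0, so the point is a saddle point.
R(25/41, 20/41) = 50/41.

50/41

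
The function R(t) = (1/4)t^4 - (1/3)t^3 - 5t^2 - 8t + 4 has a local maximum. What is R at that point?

R'(t) = t^3 - t^2 - 10t - 8 = 0 at t = -2, -1, 4.
Second-derivative test with R''(t) = 3t^2 - 2t - 10: R''(-2) = 6 > 0 ⇒ local minimum; R''(-1) = -5 < 0 ⇒ local maximum; R''(4) = 30 > 0 ⇒ local minimum.
The local maximum is R(-1) = 91/12.

91/12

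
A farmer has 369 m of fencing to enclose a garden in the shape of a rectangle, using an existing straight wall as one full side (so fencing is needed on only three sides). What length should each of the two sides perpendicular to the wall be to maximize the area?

Let the sides perpendicular to the wall have length x and the parallel side y, so 2x + y = 369 and the area is A = xy = x(369 − 2x).
A'(x) = 369 − 4x = 0 gives x = 369/4, and A''(x) = −4 < 0 confirms a maximum.
Then y = 369 − 2·369/4 = 369/2 and A = 136161/8.

369/4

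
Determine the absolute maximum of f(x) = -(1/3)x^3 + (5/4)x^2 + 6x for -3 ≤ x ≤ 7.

68/3

Differentiating, f'(x) = -x^2 + (5/2)x + 6; which vanishes at x = -3/2 and x = 4.
Evaluating at the critical points and endpoints: f(-3) = 9/4, f(-3/2) = -81/16, f(4) = 68/3, f(7) = -133/12.
The maximum over the interval is 68/3, attained at x = 4.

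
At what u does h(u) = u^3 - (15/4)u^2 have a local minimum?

h'(u) = 3u^2 - (15/2)u = 0 at u = 0, 5/2.
h''(u) = 6u - 15/2. h''(0) = -15/2 < 0 ⇒ local maximum; h''(5/2) = 15/2 > 0 ⇒ local minimum.
The local minimum is h(5/2) = -125/16.

5/2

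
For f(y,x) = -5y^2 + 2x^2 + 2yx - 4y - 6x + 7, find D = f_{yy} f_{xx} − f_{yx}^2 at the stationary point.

-44

∂f/∂y = -10y + 2x - 4 = 0 and ∂f/∂x = 2y + 4x - 6 = 0, so (y, x) = (-1/11, 17/11).
The Hessian has f_{yy} = -10, f_{xx} = 4, f_{yx} = 2, giving D = -44 < 0, so the point is a saddle point.
D = (-10)·(4) − (2)^2 = -44.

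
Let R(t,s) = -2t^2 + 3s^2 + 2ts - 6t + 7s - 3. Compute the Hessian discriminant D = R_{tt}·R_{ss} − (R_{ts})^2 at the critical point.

∂R/∂t = -4t + 2s - 6 = 0 and ∂R/∂s = 2t + 6s + 7 = 0, so (t, s) = (-25/14, -4/7).
The Hessian has R_{tt} = -4, R_{ss} = 6, R_{ts} = 2, giving D = -28 < 0, so the point is a saddle point.
D = (-4)·(6) − (2)^2 = -28.

-28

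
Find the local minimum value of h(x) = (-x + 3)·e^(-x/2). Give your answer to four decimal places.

Differentiating with the product rule gives h'(x) = ((1/2)x - 5/2)·e^(-x/2). Since e^(-x/2) > 0, the only critical point is x = 5.
h''(5) has the same sign as 1/2 > 0, so this is a local minimum.
h(5) = (-2)·e^(-5/2) ≈ -0.1642.

-0.1642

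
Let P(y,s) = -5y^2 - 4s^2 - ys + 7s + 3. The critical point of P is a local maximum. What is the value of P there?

∂P/∂y = -10y - s = 0 and ∂P/∂s = -y - 8s + 7 = 0, so (y, s) = (-7/79, 70/79).
The Hessian has P_{yy} = -10, P_{ss} = -8, P_{ys} = -1, giving D = 79 > 0 with P_{yy} < 0, so the point is a local maximum.
P(-7/79, 70/79) = 482/79.

482/79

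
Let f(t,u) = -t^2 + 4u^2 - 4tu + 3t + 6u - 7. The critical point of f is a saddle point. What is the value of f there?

∂f/∂t = -2t - 4u + 3 = 0 and ∂f/∂u = -4t + 8u + 6 = 0, so (t, u) = (3/2, 0).
The Hessian has f_{tt} = -2, f_{uu} = 8, f_{tu} = -4, giving D = -32 < 0, so the point is a saddle point.
f(3/2, 0) = -19/4.

-19/4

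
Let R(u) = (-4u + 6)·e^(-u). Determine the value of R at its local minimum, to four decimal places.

-0.3283

R'(u) = (-4)·e^(-u) + (-4u + 6)·(-1)·e^(-u) = (4u - 10)·e^(-u). Since e^(-u) > 0, the only critical point is u = 5/2.
R''(5/2) has the same sign as 4 > 0, so this is a local minimum.
R(5/2) = (-4)·e^(-5/2) ≈ -0.3283.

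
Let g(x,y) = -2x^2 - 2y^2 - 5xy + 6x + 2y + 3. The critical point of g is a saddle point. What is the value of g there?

7/9

∂g/∂x = -4x - 5y + 6 = 0 and ∂g/∂y = -5x - 4y + 2 = 0, so (x, y) = (-14/9, 22/9).
The Hessian has g_{xx} = -4, g_{yy} = -4, g_{xy} = -5, giving D = -9 < 0, so the point is a saddle point.
g(-14/9, 22/9) = 7/9.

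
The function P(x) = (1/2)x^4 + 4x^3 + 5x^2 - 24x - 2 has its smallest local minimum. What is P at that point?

P'(x) = 2x^3 + 12x^2 + 10x - 24. Setting P'(x) = 0 gives x ∈ {-4, -3, 1}.
Second-derivative test with P''(x) = 6x^2 + 24x + 10: P''(-4) = 10 > 0 ⇒ local minimum; P''(-3) = -8 < 0 ⇒ local maximum; P''(1) = 40 > 0 ⇒ local minimum.
Thus P has its smallest local minimum at x = 1, with value -33/2.

-33/2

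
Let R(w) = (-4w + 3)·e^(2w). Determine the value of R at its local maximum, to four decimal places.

R'(w) = (-4)·e^(2w) + (-4w + 3)·2·e^(2w) = (-8w + 2)·e^(2w). Since e^(2w) > 0, the only critical point is w = 1/4.
R''(1/4) has the same sign as -8 < 0, so this is a local maximum.
R(1/4) = (2)·e^(1/2) ≈ 3.2974.

3.2974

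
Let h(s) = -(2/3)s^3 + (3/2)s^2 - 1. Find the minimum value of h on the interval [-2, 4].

-59/3

h'(s) = -2s^2 + 3s, which vanishes at s = 0 and s = 3/2.
Compare values at every candidate in [-2, 4]: h(-2) = 31/3, h(0) = -1, h(3/2) = 1/8, h(4) = -59/3.
So the minimum is h(4) = -59/3.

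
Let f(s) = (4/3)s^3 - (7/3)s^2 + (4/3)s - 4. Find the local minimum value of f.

-304/81

f'(s) = 4s^2 - (14/3)s + 4/3 = 0 at s = 1/2, 2/3.
Since f''(s) = 8s - 14/3, we get f''(1/2) = -2/3 < 0 ⇒ local maximum; f''(2/3) = 2/3 > 0 ⇒ local minimum.
So the local minimum value is f(2/3) = -304/81.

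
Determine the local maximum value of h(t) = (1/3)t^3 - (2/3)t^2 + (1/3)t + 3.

247/81

h'(t) = t^2 - (4/3)t + 1/3 = 0 at t = 1/3, 1.
Since h''(t) = 2t - 4/3, we get h''(1/3) = -2/3 < 0 ⇒ local maximum; h''(1) = 2/3 > 0 ⇒ local minimum.
Thus h has its local maximum at t = 1/3, with value 247/81.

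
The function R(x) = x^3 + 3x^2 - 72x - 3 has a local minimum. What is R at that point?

-179

R'(x) = 3x^2 + 6x - 72. Setting R'(x) = 0 gives x ∈ {-6, 4}.
Since R''(x) = 6x + 6, we get R''(-6) = -30 < 0 ⇒ local maximum; R''(4) = 30 > 0 ⇒ local minimum.
So the local minimum value is R(4) = -179.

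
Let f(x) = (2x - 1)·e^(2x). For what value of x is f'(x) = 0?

By the product rule, f'(x) = (4x)·e^(2x). Since e^(2x) > 0, the only critical point is x = 0.
f''(0) has the same sign as 4 > 0, so this is a local minimum.
f(0) = (-1)·e^(0) ≈ -1.0000.

0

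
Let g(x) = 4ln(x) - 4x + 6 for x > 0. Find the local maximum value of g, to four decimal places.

g'(x) = 4/x − 4 = 0 gives x = 1.
g''(x) = -4/x², which is negative for x > 0, so this is a local maximum.
g(1) = 4·ln(1) - 4 + 6 ≈ 2.0000.

2.0000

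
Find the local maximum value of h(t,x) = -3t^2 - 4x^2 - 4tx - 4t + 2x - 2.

∂h/∂t = -6t - 4x - 4 = 0 and ∂h/∂x = -4t - 8x + 2 = 0, so (t, x) = (-5/4, 7/8).
The Hessian has h_{tt} = -6, h_{xx} = -8, h_{tx} = -4, giving D = 32 > 0 with h_{tt} < 0, so the point is a local maximum.
h(-5/4, 7/8) = 11/8.

11/8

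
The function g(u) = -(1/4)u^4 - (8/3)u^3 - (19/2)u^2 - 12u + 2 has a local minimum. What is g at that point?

17/4

Critical points: g'(u) = -u^3 - 8u^2 - 19u - 12 vanishes at u = -4, -3, -1.
g''(u) = -3u^2 - 16u - 19. g''(-4) = -3 < 0 ⇒ local maximum; g''(-3) = 2 > 0 ⇒ local minimum; g''(-1) = -6 < 0 ⇒ local maximum.
The local minimum is g(-3) = 17/4.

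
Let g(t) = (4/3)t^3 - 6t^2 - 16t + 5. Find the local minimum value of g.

-209/3

Critical points: g'(t) = 4t^2 - 12t - 16 vanishes at t = -1, 4.
Second-derivative test with g''(t) = 8t - 12: g''(-1) = -20 < 0 ⇒ local maximum; g''(4) = 20 > 0 ⇒ local minimum.
The local minimum is g(4) = -209/3.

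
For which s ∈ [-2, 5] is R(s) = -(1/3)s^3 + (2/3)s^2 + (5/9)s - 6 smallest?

5

Differentiating, R'(s) = -s^2 + (4/3)s + 5/9; which vanishes at s = -1/3 and s = 5/3.
Candidates: R(-2) = -16/9, R(-1/3) = -494/81, R(5/3) = -386/81, R(5) = -254/9.
So the minimum is R(5) = -254/9.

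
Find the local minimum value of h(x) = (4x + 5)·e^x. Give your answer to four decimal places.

-0.4216

By the product rule, h'(x) = (4x + 9)·e^x. Since e^x > 0, the only critical point is x = -9/4.
h''(-9/4) has the same sign as 4 > 0, so this is a local minimum.
h(-9/4) = (-4)·e^(-9/4) ≈ -0.4216.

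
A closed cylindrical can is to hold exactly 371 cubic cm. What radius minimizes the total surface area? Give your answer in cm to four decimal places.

With radius r and height h, πr²h = 371 so h = 371/(πr²), and S(r) = 2πr² + 2πrh = 2πr² + 2·371/r.
S'(r) = 4πr − 2·371/r² = 0 ⇒ r³ = 371/(2π), so r ≈ 3.8940 and h = 2r ≈ 7.7880.
S''(r) = 4π + 4·371/r³ > 0, so this is the minimum; S ≈ 285.8230.

3.8940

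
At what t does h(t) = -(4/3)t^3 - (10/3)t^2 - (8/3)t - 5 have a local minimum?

h'(t) = -4t^2 - (20/3)t - 8/3 = 0 at t = -1, -2/3.
Second-derivative test with h''(t) = -8t - 20/3: h''(-1) = 4/3 > 0 ⇒ local minimum; h''(-2/3) = -4/3 < 0 ⇒ local maximum.
So the local minimum value is h(-1) = -13/3.

-1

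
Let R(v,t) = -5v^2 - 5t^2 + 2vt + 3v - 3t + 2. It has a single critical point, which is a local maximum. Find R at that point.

∂R/∂v = -10v + 2t + 3 = 0 and ∂R/∂t = 2v - 10t - 3 = 0, so (v, t) = (1/4, -1/4).
The Hessian has R_{vv} = -10, R_{tt} = -10, R_{vt} = 2, giving D = 96 > 0 with R_{vv} < 0, so the point is a local maximum.
R(1/4, -1/4) = 11/4.

11/4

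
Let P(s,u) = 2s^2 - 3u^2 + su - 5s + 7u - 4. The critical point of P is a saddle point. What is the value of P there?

-42/25

∂P/∂s = 4s + u - 5 = 0 and ∂P/∂u = s - 6u + 7 = 0, so (s, u) = (23/25, 33/25).
The Hessian has P_{ss} = 4, P_{uu} = -6, P_{su} = 1, giving D = -25 < 0, so the point is a saddle point.
P(23/25, 33/25) = -42/25.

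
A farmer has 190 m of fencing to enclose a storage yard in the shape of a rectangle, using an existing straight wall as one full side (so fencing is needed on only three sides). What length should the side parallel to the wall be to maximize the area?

95

Let the sides perpendicular to the wall have length x and the parallel side y, so 2x + y = 190 and the area is A = xy = x(190 − 2x).
A'(x) = 190 − 4x = 0 gives x = 95/2, and A''(x) = −4 < 0 confirms a maximum.
Then y = 190 − 2·95/2 = 95 and A = 9025/2.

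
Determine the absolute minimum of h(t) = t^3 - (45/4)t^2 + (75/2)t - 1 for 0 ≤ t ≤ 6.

-1

h'(t) = 3t^2 - (45/2)t + 75/2, which vanishes at t = 5/2 and t = 5.
Evaluating at the critical points and endpoints: h(0) = -1, h(5/2) = 609/16, h(5) = 121/4, h(6) = 35.
So the minimum is h(0) = -1.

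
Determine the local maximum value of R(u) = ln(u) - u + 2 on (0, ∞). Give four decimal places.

R'(u) = 1/u − 1 = 0 gives u = 1.
R''(u) = -1/u², which is negative for u > 0, so this is a local maximum.
R(1) = 1·ln(1) - 1 + 2 ≈ 1.0000.

1.0000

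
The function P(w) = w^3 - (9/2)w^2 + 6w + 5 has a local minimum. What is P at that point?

7

P'(w) = 3w^2 - 9w + 6 = 0 at w = 1, 2.
P''(w) = 6w - 9. P''(1) = -3 < 0 ⇒ local maximum; P''(2) = 3 > 0 ⇒ local minimum.
Thus P has its local minimum at w = 2, with value 7.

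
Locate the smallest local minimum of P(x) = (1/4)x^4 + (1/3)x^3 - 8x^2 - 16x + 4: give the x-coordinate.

4

P'(x) = x^3 + x^2 - 16x - 16 = 0 at x = -4, -1, 4.
P''(x) = 3x^2 + 2x - 16. P''(-4) = 24 > 0 ⇒ local minimum; P''(-1) = -15 < 0 ⇒ local maximum; P''(4) = 40 > 0 ⇒ local minimum.
Thus P has its smallest local minimum at x = 4, with value -308/3.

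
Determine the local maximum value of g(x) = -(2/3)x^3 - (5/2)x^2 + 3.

Critical points: g'(x) = -2x^2 - 5x vanishes at x = -5/2, 0.
g''(x) = -4x - 5. g''(-5/2) = 5 > 0 ⇒ local minimum; g''(0) = -5 < 0 ⇒ local maximum.
So the local maximum value is g(0) = 3.

3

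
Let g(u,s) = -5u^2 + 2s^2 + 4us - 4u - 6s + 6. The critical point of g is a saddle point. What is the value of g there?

23/14

∂g/∂u = -10u + 4s - 4 = 0 and ∂g/∂s = 4u + 4s - 6 = 0, so (u, s) = (1/7, 19/14).
The Hessian has g_{uu} = -10, g_{ss} = 4, g_{us} = 4, giving D = -56 < 0, so the point is a saddle point.
g(1/7, 19/14) = 23/14.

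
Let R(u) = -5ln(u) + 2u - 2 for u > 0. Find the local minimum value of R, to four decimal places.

R'(u) = -5/u + 2 = 0 gives u = 5/2.
R''(u) = 5/u², which is positive for u > 0, so this is a local minimum.
R(5/2) = -5·ln(5/2) + 5 - 2 ≈ -1.5815.

-1.5815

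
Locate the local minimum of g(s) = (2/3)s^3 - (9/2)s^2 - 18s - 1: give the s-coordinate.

Critical points: g'(s) = 2s^2 - 9s - 18 vanishes at s = -3/2, 6.
g''(s) = 4s - 9. g''(-3/2) = -15 < 0 ⇒ local maximum; g''(6) = 15 > 0 ⇒ local minimum.
So the local minimum value is g(6) = -127.

6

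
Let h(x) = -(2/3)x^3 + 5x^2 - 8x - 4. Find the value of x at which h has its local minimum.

1

h'(x) = -2x^2 + 10x - 8 = 0 at x = 1, 4.
h''(x) = -4x + 10. h''(1) = 6 > 0 ⇒ local minimum; h''(4) = -6 < 0 ⇒ local maximum.
The local minimum is h(1) = -23/3.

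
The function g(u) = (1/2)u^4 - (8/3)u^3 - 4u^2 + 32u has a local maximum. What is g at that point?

g'(u) = 2u^3 - 8u^2 - 8u + 32. Setting g'(u) = 0 gives u ∈ {-2, 2, 4}.
Second-derivative test with g''(u) = 6u^2 - 16u - 8: g''(-2) = 48 > 0 ⇒ local minimum; g''(2) = -16 < 0 ⇒ local maximum; g''(4) = 24 > 0 ⇒ local minimum.
The local maximum is g(2) = 104/3.

104/3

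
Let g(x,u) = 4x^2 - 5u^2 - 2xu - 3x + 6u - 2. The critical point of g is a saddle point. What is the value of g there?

-5/4

∂g/∂x = 8x - 2u - 3 = 0 and ∂g/∂u = -2x - 10u + 6 = 0, so (x, u) = (1/2, 1/2).
The Hessian has g_{xx} = 8, g_{uu} = -10, g_{xu} = -2, giving D = -84 < 0, so the point is a saddle point.
g(1/2, 1/2) = -5/4.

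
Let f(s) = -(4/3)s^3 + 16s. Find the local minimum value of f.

-64/3

f'(s) = -4s^2 + 16 = 0 at s = -2, 2.
Second-derivative test with f''(s) = -8s: f''(-2) = 16 > 0 ⇒ local minimum; f''(2) = -16 < 0 ⇒ local maximum.
The local minimum is f(-2) = -64/3.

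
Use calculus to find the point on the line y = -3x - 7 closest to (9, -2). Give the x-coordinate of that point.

-3/5

Minimize D(x)^2 = (x - 9)^2 + (-3x - 5)^2.
d/dx[D^2] = 2(x - 9) + 2·(-3)·(-3x - 5) = 0 ⇒ x = -3/5.
Then y = -26/5 and the distance is √(512/5) ≈ 10.1193.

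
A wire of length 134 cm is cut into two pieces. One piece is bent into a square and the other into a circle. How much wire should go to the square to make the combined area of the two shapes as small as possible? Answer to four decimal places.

Let x be the length used for the square. Square side x/4; circle radius (134−x)/(2π).
A(x) = (x/4)² + π·((134−x)/(2π))² = x²/16 + (134−x)²/(4π) for 0 ≤ x ≤ 134. A'(x) = x/8 − (134−x)/(2π) = 0 gives x = 4·134/(π+4) ≈ 75.0533.
A'' = 1/8 + 1/(2π) > 0, so this gives the minimum combined area; x ≈ 75.0533 cm to the square.

75.0533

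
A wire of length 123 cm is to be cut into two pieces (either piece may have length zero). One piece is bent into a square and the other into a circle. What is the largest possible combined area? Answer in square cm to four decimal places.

1203.9276

Let x be the length used for the square. Square side x/4; circle radius (123−x)/(2π).
A(x) = (x/4)² + π·((123−x)/(2π))² = x²/16 + (123−x)²/(4π) for 0 ≤ x ≤ 123. A'(x) = x/8 − (123−x)/(2π) = 0 gives x = 4·123/(π+4) ≈ 68.8922.
A'' > 0, so the interior critical point is a minimum; the maximum is at an endpoint. A(0) = 1203.9276 and A(123) = 945.5625, so the largest area is 1203.9276.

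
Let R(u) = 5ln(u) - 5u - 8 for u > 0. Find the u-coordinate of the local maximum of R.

R'(u) = 5/u − 5 = 0 gives u = 1.
R''(u) = -5/u², which is negative for u > 0, so this is a local maximum.
R(1) = 5·ln(1) - 5 - 8 ≈ -13.0000.

1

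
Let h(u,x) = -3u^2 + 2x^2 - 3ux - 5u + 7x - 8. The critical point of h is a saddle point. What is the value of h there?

∂h/∂u = -6u - 3x - 5 = 0 and ∂h/∂x = -3u + 4x + 7 = 0, so (u, x) = (1/33, -19/11).
The Hessian has h_{uu} = -6, h_{xx} = 4, h_{ux} = -3, giving D = -33 < 0, so the point is a saddle point.
h(1/33, -19/11) = -466/33.

-466/33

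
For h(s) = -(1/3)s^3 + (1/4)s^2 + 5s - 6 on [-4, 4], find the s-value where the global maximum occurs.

5/2

The derivative is -s^2 + (1/2)s + 5, which vanishes at s = -2 and s = 5/2.
Candidates: h(-4) = -2/3; h(-2) = -37/3; h(5/2) = 137/48; h(4) = -10/3.
So the maximum is h(5/2) = 137/48.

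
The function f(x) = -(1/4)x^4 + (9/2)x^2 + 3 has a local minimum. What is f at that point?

3

f'(x) = -x^3 + 9x = 0 at x = -3, 0, 3.
f''(x) = -3x^2 + 9. f''(-3) = -18 < 0 ⇒ local maximum; f''(0) = 9 > 0 ⇒ local minimum; f''(3) = -18 < 0 ⇒ local maximum.
The local minimum is f(0) = 3.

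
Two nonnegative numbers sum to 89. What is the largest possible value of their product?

7921/4

With x + y = 89, the product is P(x) = x(89 − x).
P'(x) = 89 − 2x = 0 gives x = 89/2; P'' = −2 < 0, so this is the maximum.
P = 89/2·89/2 = 7921/4.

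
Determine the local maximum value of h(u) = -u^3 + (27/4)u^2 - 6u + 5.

25

h'(u) = -3u^2 + (27/2)u - 6. Setting h'(u) = 0 gives u ∈ {1/2, 4}.
Second-derivative test with h''(u) = -6u + 27/2: h''(1/2) = 21/2 > 0 ⇒ local minimum; h''(4) = -21/2 < 0 ⇒ local maximum.
The local maximum is h(4) = 25.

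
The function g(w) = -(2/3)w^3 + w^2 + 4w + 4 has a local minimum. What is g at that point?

Critical points: g'(w) = -2w^2 + 2w + 4 vanishes at w = -1, 2.
Since g''(w) = -4w + 2, we get g''(-1) = 6 > 0 ⇒ local minimum; g''(2) = -6 < 0 ⇒ local maximum.
The local minimum is g(-1) = 5/3.

5/3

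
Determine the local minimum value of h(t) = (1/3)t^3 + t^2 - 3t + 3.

Critical points: h'(t) = t^2 + 2t - 3 vanishes at t = -3, 1.
Second-derivative test with h''(t) = 2t + 2: h''(-3) = -4 < 0 ⇒ local maximum; h''(1) = 4 > 0 ⇒ local minimum.
Thus h has its local minimum at t = 1, with value 4/3.

4/3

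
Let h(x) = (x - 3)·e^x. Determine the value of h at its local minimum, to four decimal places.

-7.3891

By the product rule, h'(x) = (x - 2)·e^x. Since e^x > 0, the only critical point is x = 2.
h''(2) has the same sign as 1 > 0, so this is a local minimum.
h(2) = (-1)·e^(2) ≈ -7.3891.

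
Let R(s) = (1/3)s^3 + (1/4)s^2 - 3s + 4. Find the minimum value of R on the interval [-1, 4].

The derivative is s^2 + (1/2)s - 3, whose only zero in [-1, 4] is s = 3/2.
Evaluating at the critical points and endpoints: R(-1) = 83/12; R(3/2) = 19/16; R(4) = 52/3.
So the minimum is R(3/2) = 19/16.

19/16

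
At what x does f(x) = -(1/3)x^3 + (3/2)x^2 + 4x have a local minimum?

f'(x) = -x^2 + 3x + 4 = 0 at x = -1, 4.
f''(x) = -2x + 3. f''(-1) = 5 > 0 ⇒ local minimum; f''(4) = -5 < 0 ⇒ local maximum.
The local minimum is f(-1) = -13/6.

-1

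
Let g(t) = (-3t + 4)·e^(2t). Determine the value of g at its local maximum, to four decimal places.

By the product rule, g'(t) = (-6t + 5)·e^(2t). Since e^(2t) > 0, the only critical point is t = 5/6.
g''(5/6) has the same sign as -6 < 0, so this is a local maximum.
g(5/6) = (3/2)·e^(5/3) ≈ 7.9417.

7.9417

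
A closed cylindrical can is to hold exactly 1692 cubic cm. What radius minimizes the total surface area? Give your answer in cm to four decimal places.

With radius r and height h, πr²h = 1692 so h = 1692/(πr²), and S(r) = 2πr² + 2πrh = 2πr² + 2·1692/r.
S'(r) = 4πr − 2·1692/r² = 0 ⇒ r³ = 1692/(2π), so r ≈ 6.4576 and h = 2r ≈ 12.9153.
S''(r) = 4π + 4·1692/r³ > 0, so this is the minimum; S ≈ 786.0463.

6.4576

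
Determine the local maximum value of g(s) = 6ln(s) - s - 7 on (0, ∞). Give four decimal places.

g'(s) = 6/s − 1 = 0 gives s = 6.
g''(s) = -6/s², which is negative for s > 0, so this is a local maximum.
g(6) = 6·ln(6) - 6 - 7 ≈ -2.2494.

-2.2494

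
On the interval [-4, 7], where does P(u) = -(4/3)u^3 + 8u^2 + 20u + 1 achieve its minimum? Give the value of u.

-1

Differentiating, P'(u) = -4u^2 + 16u + 20; which vanishes at u = -1 and u = 5.
Evaluating at the critical points and endpoints: P(-4) = 403/3, P(-1) = -29/3, P(5) = 403/3, P(7) = 227/3.
So the minimum is P(-1) = -29/3.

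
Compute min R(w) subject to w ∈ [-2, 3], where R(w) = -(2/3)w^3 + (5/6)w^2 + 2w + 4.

-1/2

Differentiating, R'(w) = -2w^2 + (5/3)w + 2; which vanishes at w = -2/3 and w = 3/2.
Compare values at every candidate in [-2, 3]: R(-2) = 26/3; R(-2/3) = 262/81; R(3/2) = 53/8; R(3) = -1/2.
So the minimum is R(3) = -1/2.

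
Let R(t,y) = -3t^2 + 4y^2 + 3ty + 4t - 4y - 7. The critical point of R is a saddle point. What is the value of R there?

-335/57

∂R/∂t = -6t + 3y + 4 = 0 and ∂R/∂y = 3t + 8y - 4 = 0, so (t, y) = (44/57, 4/19).
The Hessian has R_{tt} = -6, R_{yy} = 8, R_{ty} = 3, giving D = -57 < 0, so the point is a saddle point.
R(44/57, 4/19) = -335/57.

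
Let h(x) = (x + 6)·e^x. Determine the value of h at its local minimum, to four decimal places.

h'(x) = 1·e^x + (x + 6)·1·e^x = (x + 7)·e^x. Since e^x > 0, the only critical point is x = -7.
h''(-7) has the same sign as 1 > 0, so this is a local minimum.
h(-7) = (-1)·e^(-7) ≈ -0.0009.

-0.0009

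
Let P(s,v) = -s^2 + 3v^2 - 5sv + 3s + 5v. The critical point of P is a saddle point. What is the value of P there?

77/37

∂P/∂s = -2s - 5v + 3 = 0 and ∂P/∂v = -5s + 6v + 5 = 0, so (s, v) = (43/37, 5/37).
The Hessian has P_{ss} = -2, P_{vv} = 6, P_{sv} = -5, giving D = -37 < 0, so the point is a saddle point.
P(43/37, 5/37) = 77/37.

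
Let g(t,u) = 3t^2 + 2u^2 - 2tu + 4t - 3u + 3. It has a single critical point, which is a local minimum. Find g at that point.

5/4

∂g/∂t = 6t - 2u + 4 = 0 and ∂g/∂u = -2t + 4u - 3 = 0, so (t, u) = (-1/2, 1/2).
The Hessian has g_{tt} = 6, g_{uu} = 4, g_{tu} = -2, giving D = 20 > 0 with g_{tt} > 0, so the point is a local minimum.
g(-1/2, 1/2) = 5/4.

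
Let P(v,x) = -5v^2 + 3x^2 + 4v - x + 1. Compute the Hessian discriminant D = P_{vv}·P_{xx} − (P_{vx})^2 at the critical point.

∂P/∂v = -10v + 4 = 0 and ∂P/∂x = 6x - 1 = 0, so (v, x) = (2/5, 1/6).
The Hessian has P_{vv} = -10, P_{xx} = 6, P_{vx} = 0, giving D = -60 < 0, so the point is a saddle point.
D = (-10)·(6) − (0)^2 = -60.

-60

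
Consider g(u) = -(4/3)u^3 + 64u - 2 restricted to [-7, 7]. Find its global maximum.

506/3

Differentiating, g'(u) = -4u^2 + 64; which vanishes at u = -4 and u = 4.
Evaluating at the critical points and endpoints: g(-7) = 22/3, g(-4) = -518/3, g(4) = 506/3, g(7) = -34/3.
The maximum over the interval is 506/3, attained at u = 4.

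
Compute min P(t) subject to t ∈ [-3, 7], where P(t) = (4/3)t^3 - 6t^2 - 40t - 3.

The derivative is 4t^2 - 12t - 40, which vanishes at t = -2 and t = 5.
Evaluating at the critical points and endpoints: P(-3) = 27, P(-2) = 127/3, P(5) = -559/3, P(7) = -359/3.
The minimum over the interval is -559/3, attained at t = 5.

-559/3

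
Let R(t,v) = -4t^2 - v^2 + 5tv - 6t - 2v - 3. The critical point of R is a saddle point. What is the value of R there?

∂R/∂t = -8t + 5v - 6 = 0 and ∂R/∂v = 5t - 2v - 2 = 0, so (t, v) = (22/9, 46/9).
The Hessian has R_{tt} = -8, R_{vv} = -2, R_{tv} = 5, giving D = -9 < 0, so the point is a saddle point.
R(22/9, 46/9) = -139/9.

-139/9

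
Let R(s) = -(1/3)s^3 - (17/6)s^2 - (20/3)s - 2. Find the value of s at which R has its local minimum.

-4

R'(s) = -s^2 - (17/3)s - 20/3. Setting R'(s) = 0 gives s ∈ {-4, -5/3}.
R''(s) = -2s - 17/3. R''(-4) = 7/3 > 0 ⇒ local minimum; R''(-5/3) = -7/3 < 0 ⇒ local maximum.
So the local minimum value is R(-4) = 2/3.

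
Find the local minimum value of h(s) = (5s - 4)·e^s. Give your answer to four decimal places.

-4.0937

h'(s) = 5·e^s + (5s - 4)·1·e^s = (5s + 1)·e^s. Since e^s > 0, the only critical point is s = -1/5.
h''(-1/5) has the same sign as 5 > 0, so this is a local minimum.
h(-1/5) = (-5)·e^(-1/5) ≈ -4.0937.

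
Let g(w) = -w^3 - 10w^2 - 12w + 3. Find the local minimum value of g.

g'(w) = -3w^2 - 20w - 12. Setting g'(w) = 0 gives w ∈ {-6, -2/3}.
g''(w) = -6w - 20. g''(-6) = 16 > 0 ⇒ local minimum; g''(-2/3) = -16 < 0 ⇒ local maximum.
Thus g has its local minimum at w = -6, with value -69.

-69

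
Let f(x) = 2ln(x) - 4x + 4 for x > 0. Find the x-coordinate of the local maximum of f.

f'(x) = 2/x − 4 = 0 gives x = 1/2.
f''(x) = -2/x², which is negative for x > 0, so this is a local maximum.
f(1/2) = 2·ln(1/2) - 2 + 4 ≈ 0.6137.

1/2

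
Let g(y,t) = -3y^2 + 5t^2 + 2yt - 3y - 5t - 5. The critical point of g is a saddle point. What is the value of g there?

∂g/∂y = -6y + 2t - 3 = 0 and ∂g/∂t = 2y + 10t - 5 = 0, so (y, t) = (-5/16, 9/16).
The Hessian has g_{yy} = -6, g_{tt} = 10, g_{yt} = 2, giving D = -64 < 0, so the point is a saddle point.
g(-5/16, 9/16) = -95/16.

-95/16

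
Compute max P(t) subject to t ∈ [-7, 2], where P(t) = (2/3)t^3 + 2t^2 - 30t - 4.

The derivative is 2t^2 + 4t - 30, whose only zero in [-7, 2] is t = -5.
Evaluating at the critical points and endpoints: P(-7) = 226/3; P(-5) = 338/3; P(2) = -152/3.
The maximum over the interval is 338/3, attained at t = -5.

338/3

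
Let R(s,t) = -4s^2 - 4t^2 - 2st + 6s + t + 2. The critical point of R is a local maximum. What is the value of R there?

64/15

∂R/∂s = -8s - 2t + 6 = 0 and ∂R/∂t = -2s - 8t + 1 = 0, so (s, t) = (23/30, -1/15).
The Hessian has R_{ss} = -8, R_{tt} = -8, R_{st} = -2, giving D = 60 > 0 with R_{ss} < 0, so the point is a local maximum.
R(23/30, -1/15) = 64/15.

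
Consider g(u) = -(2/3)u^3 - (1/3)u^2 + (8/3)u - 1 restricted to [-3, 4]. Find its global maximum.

6

The derivative is -2u^2 - (2/3)u + 8/3, which vanishes at u = -4/3 and u = 1.
Candidates: g(-3) = 6, g(-4/3) = -289/81, g(1) = 2/3, g(4) = -115/3.
Hence the absolute maximum is 6 at u = -3.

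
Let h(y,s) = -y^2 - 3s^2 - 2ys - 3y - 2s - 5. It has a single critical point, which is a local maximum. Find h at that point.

∂h/∂y = -2y - 2s - 3 = 0 and ∂h/∂s = -2y - 6s - 2 = 0, so (y, s) = (-7/4, 1/4).
The Hessian has h_{yy} = -2, h_{ss} = -6, h_{ys} = -2, giving D = 8 > 0 with h_{yy} < 0, so the point is a local maximum.
h(-7/4, 1/4) = -21/8.

-21/8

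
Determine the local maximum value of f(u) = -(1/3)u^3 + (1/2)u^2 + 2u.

10/3

f'(u) = -u^2 + u + 2 = 0 at u = -1, 2.
Since f''(u) = -2u + 1, we get f''(-1) = 3 > 0 ⇒ local minimum; f''(2) = -3 < 0 ⇒ local maximum.
So the local maximum value is f(2) = 10/3.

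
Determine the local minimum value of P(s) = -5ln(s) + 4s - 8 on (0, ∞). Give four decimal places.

P'(s) = -5/s + 4 = 0 gives s = 5/4.
P''(s) = 5/s², which is positive for s > 0, so this is a local minimum.
P(5/4) = -5·ln(5/4) + 5 - 8 ≈ -4.1157.

-4.1157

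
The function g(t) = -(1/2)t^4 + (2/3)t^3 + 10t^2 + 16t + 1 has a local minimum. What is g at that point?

-37/6

g'(t) = -2t^3 + 2t^2 + 20t + 16. Setting g'(t) = 0 gives t ∈ {-2, -1, 4}.
g''(t) = -6t^2 + 4t + 20. g''(-2) = -12 < 0 ⇒ local maximum; g''(-1) = 10 > 0 ⇒ local minimum; g''(4) = -60 < 0 ⇒ local maximum.
The local minimum is g(-1) = -37/6.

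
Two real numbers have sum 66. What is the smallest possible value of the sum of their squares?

With a + b = 66, a^2 + b^2 = a^2 + (66 − a)^2.
The derivative 2a − 2(66 − a) = 4a − 132 vanishes at a = 33; second derivative 4 > 0, a minimum.
The minimum is 2·(33)^2 = 2178.

2178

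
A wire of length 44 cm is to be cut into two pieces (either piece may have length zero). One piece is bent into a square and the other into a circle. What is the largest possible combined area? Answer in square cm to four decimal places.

154.0620

Let x be the length used for the square. Square side x/4; circle radius (44−x)/(2π).
A(x) = (x/4)² + π·((44−x)/(2π))² = x²/16 + (44−x)²/(4π) for 0 ≤ x ≤ 44. A'(x) = x/8 − (44−x)/(2π) = 0 gives x = 4·44/(π+4) ≈ 24.6444.
A'' > 0, so the interior critical point is a minimum; the maximum is at an endpoint. A(0) = 154.0620 and A(44) = 121.0000, so the largest area is 154.0620.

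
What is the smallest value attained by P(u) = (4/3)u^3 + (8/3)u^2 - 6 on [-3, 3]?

The derivative is 4u^2 + (16/3)u, which vanishes at u = -4/3 and u = 0.
Evaluating at the critical points and endpoints: P(-3) = -18,  P(-4/3) = -358/81,  P(0) = -6,  P(3) = 54.
So the minimum is P(-3) = -18.

-18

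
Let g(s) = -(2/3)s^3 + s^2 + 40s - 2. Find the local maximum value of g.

419/3

g'(s) = -2s^2 + 2s + 40. Setting g'(s) = 0 gives s ∈ {-4, 5}.
g''(s) = -4s + 2. g''(-4) = 18 > 0 ⇒ local minimum; g''(5) = -18 < 0 ⇒ local maximum.
Thus g has its local maximum at s = 5, with value 419/3.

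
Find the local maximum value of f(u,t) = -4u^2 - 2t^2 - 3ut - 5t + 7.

261/23

∂f/∂u = -8u - 3t = 0 and ∂f/∂t = -3u - 4t - 5 = 0, so (u, t) = (15/23, -40/23).
The Hessian has f_{uu} = -8, f_{tt} = -4, f_{ut} = -3, giving D = 23 > 0 with f_{uu} < 0, so the point is a local maximum.
f(15/23, -40/23) = 261/23.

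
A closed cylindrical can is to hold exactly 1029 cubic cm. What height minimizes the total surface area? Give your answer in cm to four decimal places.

With radius r and height h, πr²h = 1029 so h = 1029/(πr²), and S(r) = 2πr² + 2πrh = 2πr² + 2·1029/r.
S'(r) = 4πr − 2·1029/r² = 0 ⇒ r³ = 1029/(2π), so r ≈ 5.4711 and h = 2r ≈ 10.9423.
S''(r) = 4π + 4·1029/r³ > 0, so this is the minimum; S ≈ 564.2325.

10.9423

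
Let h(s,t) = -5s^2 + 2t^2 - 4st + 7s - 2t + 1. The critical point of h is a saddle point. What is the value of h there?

∂h/∂s = -10s - 4t + 7 = 0 and ∂h/∂t = -4s + 4t - 2 = 0, so (s, t) = (5/14, 6/7).
The Hessian has h_{ss} = -10, h_{tt} = 4, h_{st} = -4, giving D = -56 < 0, so the point is a saddle point.
h(5/14, 6/7) = 39/28.

39/28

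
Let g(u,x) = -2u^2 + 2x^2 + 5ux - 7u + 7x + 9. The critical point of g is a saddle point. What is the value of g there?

614/41

∂g/∂u = -4u + 5x - 7 = 0 and ∂g/∂x = 5u + 4x + 7 = 0, so (u, x) = (-63/41, 7/41).
The Hessian has g_{uu} = -4, g_{xx} = 4, g_{ux} = 5, giving D = -41 < 0, so the point is a saddle point.
g(-63/41, 7/41) = 614/41.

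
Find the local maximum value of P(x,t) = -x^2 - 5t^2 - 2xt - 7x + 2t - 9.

133/16

∂P/∂x = -2x - 2t - 7 = 0 and ∂P/∂t = -2x - 10t + 2 = 0, so (x, t) = (-37/8, 9/8).
The Hessian has P_{xx} = -2, P_{tt} = -10, P_{xt} = -2, giving D = 16 > 0 with P_{xx} < 0, so the point is a local maximum.
P(-37/8, 9/8) = 133/16.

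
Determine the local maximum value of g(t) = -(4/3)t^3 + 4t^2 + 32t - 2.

Critical points: g'(t) = -4t^2 + 8t + 32 vanishes at t = -2, 4.
g''(t) = -8t + 8. g''(-2) = 24 > 0 ⇒ local minimum; g''(4) = -24 < 0 ⇒ local maximum.
So the local maximum value is g(4) = 314/3.

314/3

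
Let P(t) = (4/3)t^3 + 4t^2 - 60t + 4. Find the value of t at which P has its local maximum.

Critical points: P'(t) = 4t^2 + 8t - 60 vanishes at t = -5, 3.
Since P''(t) = 8t + 8, we get P''(-5) = -32 < 0 ⇒ local maximum; P''(3) = 32 > 0 ⇒ local minimum.
The local maximum is P(-5) = 712/3.

-5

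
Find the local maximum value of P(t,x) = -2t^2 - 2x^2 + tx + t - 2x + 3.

∂P/∂t = -4t + x + 1 = 0 and ∂P/∂x = t - 4x - 2 = 0, so (t, x) = (2/15, -7/15).
The Hessian has P_{tt} = -4, P_{xx} = -4, P_{tx} = 1, giving D = 15 > 0 with P_{tt} < 0, so the point is a local maximum.
P(2/15, -7/15) = 53/15.

53/15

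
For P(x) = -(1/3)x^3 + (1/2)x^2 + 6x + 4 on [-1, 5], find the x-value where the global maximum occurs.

Differentiating, P'(x) = -x^2 + x + 6; whose only zero in [-1, 5] is x = 3.
Candidates: P(-1) = -7/6,  P(3) = 35/2,  P(5) = 29/6.
So the maximum is P(3) = 35/2.

3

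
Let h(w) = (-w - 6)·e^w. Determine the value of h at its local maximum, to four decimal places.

h'(w) = (-1)·e^w + (-w - 6)·1·e^w = (-w - 7)·e^w. Since e^w > 0, the only critical point is w = -7.
h''(-7) has the same sign as -1 < 0, so this is a local maximum.
h(-7) = (1)·e^(-7) ≈ 0.0009.

0.0009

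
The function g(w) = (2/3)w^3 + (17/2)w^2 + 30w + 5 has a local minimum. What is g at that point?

-655/24

Critical points: g'(w) = 2w^2 + 17w + 30 vanishes at w = -6, -5/2.
g''(w) = 4w + 17. g''(-6) = -7 < 0 ⇒ local maximum; g''(-5/2) = 7 > 0 ⇒ local minimum.
The local minimum is g(-5/2) = -655/24.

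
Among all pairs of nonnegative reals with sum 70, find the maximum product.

1225

With x + y = 70, the product is P(x) = x(70 − x).
P'(x) = 70 − 2x = 0 gives x = 35; P'' = −2 < 0, so this is the maximum.
P = 35·35 = 1225.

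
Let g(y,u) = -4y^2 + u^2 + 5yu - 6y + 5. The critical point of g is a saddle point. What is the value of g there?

241/41

∂g/∂y = -8y + 5u - 6 = 0 and ∂g/∂u = 5y + 2u = 0, so (y, u) = (-12/41, 30/41).
The Hessian has g_{yy} = -8, g_{uu} = 2, g_{yu} = 5, giving D = -41 < 0, so the point is a saddle point.
g(-12/41, 30/41) = 241/41.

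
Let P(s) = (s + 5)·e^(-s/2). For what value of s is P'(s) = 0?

-3

P'(s) = 1·e^(-s/2) + (s + 5)·(-1/2)·e^(-s/2) = (-(1/2)s - 3/2)·e^(-s/2). Since e^(-s/2) > 0, the only critical point is s = -3.
P''(-3) has the same sign as -1/2 < 0, so this is a local maximum.
P(-3) = (2)·e^(3/2) ≈ 8.9634.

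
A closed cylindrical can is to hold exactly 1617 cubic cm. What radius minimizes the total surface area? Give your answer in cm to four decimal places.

6.3608

With radius r and height h, πr²h = 1617 so h = 1617/(πr²), and S(r) = 2πr² + 2πrh = 2πr² + 2·1617/r.
S'(r) = 4πr − 2·1617/r² = 0 ⇒ r³ = 1617/(2π), so r ≈ 6.3608 and h = 2r ≈ 12.7216.
S''(r) = 4π + 4·1617/r³ > 0, so this is the minimum; S ≈ 762.6429.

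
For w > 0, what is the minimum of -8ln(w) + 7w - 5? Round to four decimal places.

h'(w) = -8/w + 7 = 0 gives w = 8/7.
h''(w) = 8/w², which is positive for w > 0, so this is a local minimum.
h(8/7) = -8·ln(8/7) + 8 - 5 ≈ 1.9317.

1.9317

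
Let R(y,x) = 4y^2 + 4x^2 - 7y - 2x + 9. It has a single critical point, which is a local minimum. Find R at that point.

∂R/∂y = 8y - 7 = 0 and ∂R/∂x = 8x - 2 = 0, so (y, x) = (7/8, 1/4).
The Hessian has R_{yy} = 8, R_{xx} = 8, R_{yx} = 0, giving D = 64 > 0 with R_{yy} > 0, so the point is a local minimum.
R(7/8, 1/4) = 91/16.

91/16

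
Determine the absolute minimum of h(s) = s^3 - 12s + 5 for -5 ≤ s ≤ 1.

Differentiating, h'(s) = 3s^2 - 12; whose only zero in [-5, 1] is s = -2.
Candidates: h(-5) = -60,  h(-2) = 21,  h(1) = -6.
The minimum over the interval is -60, attained at s = -5.

-60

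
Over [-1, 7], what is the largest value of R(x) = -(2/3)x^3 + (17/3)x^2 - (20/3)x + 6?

31

The derivative is -2x^2 + (34/3)x - 20/3, which vanishes at x = 2/3 and x = 5.
Evaluating at the critical points and endpoints: R(-1) = 19; R(2/3) = 314/81; R(5) = 31; R(7) = 25/3.
Hence the absolute maximum is 31 at x = 5.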